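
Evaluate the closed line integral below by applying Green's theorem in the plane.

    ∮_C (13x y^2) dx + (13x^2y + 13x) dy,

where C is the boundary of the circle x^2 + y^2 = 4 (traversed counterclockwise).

Green's theorem converts the closed line integral into a double integral over the enclosed region D:

    ∮_C P dx + Q dy = ∬_D (∂Q/∂x - ∂P/∂y) dA.

Here P = 13x y^2, Q = 13x^2y + 13x, so

    ∂Q/∂x = 26x y + 13,    ∂P/∂y = 26x y,
    ∂Q/∂x - ∂P/∂y = 13.

D is the region x^2 + y^2 ≤ 4. Evaluating the double integral:

In polar coordinates (x = r cos θ, y = r sin θ, dA = r dr dθ) the integrand becomes 13, so

    ∬_D (13) dA = ∫_0^{2π} ∫_0^{2} (13) · r dr dθ.

Inner (r from 0 to 2): 26.
Outer (θ from 0 to 2π): 52π.

Therefore ∮_C P dx + Q dy = 52π.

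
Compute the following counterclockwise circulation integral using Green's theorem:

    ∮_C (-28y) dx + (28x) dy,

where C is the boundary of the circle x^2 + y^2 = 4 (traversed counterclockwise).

Green's theorem converts the closed line integral into a double integral over the enclosed region D:

    ∮_C P dx + Q dy = ∬_D (∂Q/∂x - ∂P/∂y) dA.

Here P = -28y, Q = 28x, so

    ∂Q/∂x = 28,    ∂P/∂y = -28,
    ∂Q/∂x - ∂P/∂y = 56.

D is the region x^2 + y^2 ≤ 4. Evaluating the double integral:

In polar coordinates (x = r cos θ, y = r sin θ, dA = r dr dθ) the integrand becomes 56, so

    ∬_D (56) dA = ∫_0^{2π} ∫_0^{2} (56) · r dr dθ.

Inner (r from 0 to 2): 112.
Outer (θ from 0 to 2π): 224π.

Therefore ∮_C P dx + Q dy = 224π.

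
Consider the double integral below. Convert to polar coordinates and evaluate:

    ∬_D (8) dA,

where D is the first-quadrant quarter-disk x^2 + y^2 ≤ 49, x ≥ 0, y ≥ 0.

The region D is 0 ≤ r ≤ 7, 0 ≤ θ ≤ π/2 in polar coordinates, where x = r cos(θ), y = r sin(θ), and dA = r dr dθ.

Under the substitution, the integrand becomes 8, so

    ∬_D (8) dA = ∫_{0}^{π/2} ∫_{0}^{7} (8) · r dr dθ.

Inner integral (in r): ∫_{0}^{7} (8) · r dr = 196.

Outer integral (in θ): ∫_{0}^{π/2} (196) dθ = 98π.

Therefore ∬_D (8) dA = 98π.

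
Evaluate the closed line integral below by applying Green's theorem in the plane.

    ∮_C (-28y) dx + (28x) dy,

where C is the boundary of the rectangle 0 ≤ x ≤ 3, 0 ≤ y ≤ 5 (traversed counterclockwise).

Green's theorem converts the closed line integral into a double integral over the enclosed region D:

    ∮_C P dx + Q dy = ∬_D (∂Q/∂x - ∂P/∂y) dA.

Here P = -28y, Q = 28x, so

    ∂Q/∂x = 28,    ∂P/∂y = -28,
    ∂Q/∂x - ∂P/∂y = 56.

D is the region 0 ≤ x ≤ 3, 0 ≤ y ≤ 5. Evaluating the double integral:

    ∬_D (56) dA = ∫_0^{3} ∫_0^{5} (56) dy dx.

Inner (y from 0 to 5): 280.
Outer (x from 0 to 3): 840.

Therefore ∮_C P dx + Q dy = 840.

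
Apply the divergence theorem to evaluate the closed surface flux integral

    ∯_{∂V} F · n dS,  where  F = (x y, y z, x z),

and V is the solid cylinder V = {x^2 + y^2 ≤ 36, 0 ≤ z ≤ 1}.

By the divergence theorem,

    ∯_{∂V} F · n dS = ∭_V (∇ · F) dV.

Compute the divergence:
    ∇ · F = ∂F_x/∂x + ∂F_y/∂y + ∂F_z/∂z = y + z + x = x + y + z.

In cylindrical coordinates, x = r cos(θ), y = r sin(θ), z = z, dV = r dr dθ dz, with 0 ≤ r ≤ 6, 0 ≤ θ ≤ 2π, 0 ≤ z ≤ 1.

The integrand, after substitution and multiplying by the volume element, becomes (sqrt(2)r sin(θ + π/4) + z) · r, so

    ∭_V (∇·F) dV = ∫_0^{2π} ∫_0^{6} ∫_0^{1} (sqrt(2)r sin(θ + π/4) + z) · r dz dr dθ.

Inner (z from 0 to 1): r (sqrt(2)r sin(θ + π/4) + 1/2).
Middle (r from 0 to 6): 72sqrt(2)sin(θ + π/4) + 9.
Outer (θ from 0 to 2π): 18π.

Therefore ∯_{∂V} F · n dS = 18π.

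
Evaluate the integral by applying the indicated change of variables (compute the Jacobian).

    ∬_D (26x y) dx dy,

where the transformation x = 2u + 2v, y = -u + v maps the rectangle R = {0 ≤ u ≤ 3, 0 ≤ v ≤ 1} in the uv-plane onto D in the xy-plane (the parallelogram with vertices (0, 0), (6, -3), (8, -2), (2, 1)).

Compute the Jacobian determinant of (x, y) with respect to (u, v):

    ∂(x,y)/∂(u,v) = | 2  2 | = (2)(1) - (2)(-1) = 4.
                   | -1  1 |

Its absolute value is |J| = 4 (the area scaling factor).

Substituting x = 2u + 2v, y = -u + v into the integrand,

    26x y → -52u^2 + 52v^2,

so the integral becomes

    ∬_R (-52u^2 + 52v^2) · |J| du dv = ∫_0^3 ∫_0^1 (-208u^2 + 208v^2) dv du.

Inner (v): 208/3 - 208u^2.
Outer (u): -1664.

Therefore ∬_D (26x y) dx dy = -1664.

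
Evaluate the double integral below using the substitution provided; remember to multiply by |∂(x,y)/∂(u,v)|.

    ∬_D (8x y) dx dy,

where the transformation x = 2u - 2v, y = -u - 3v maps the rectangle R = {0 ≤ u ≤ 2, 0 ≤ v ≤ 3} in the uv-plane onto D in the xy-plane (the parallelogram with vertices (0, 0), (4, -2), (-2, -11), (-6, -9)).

Compute the Jacobian determinant of (x, y) with respect to (u, v):

    ∂(x,y)/∂(u,v) = | 2  -2 | = (2)(-3) - (-2)(-1) = -8.
                   | -1  -3 |

Its absolute value is |J| = 8 (the area scaling factor).

Substituting x = 2u - 2v, y = -u - 3v into the integrand,

    8x y → -16u^2 - 32u v + 48v^2,

so the integral becomes

    ∬_R (-16u^2 - 32u v + 48v^2) · |J| du dv = ∫_0^2 ∫_0^3 (-128u^2 - 256u v + 384v^2) dv du.

Inner (v): -384u^2 - 1152u + 3456.
Outer (u): 3584.

Therefore ∬_D (8x y) dx dy = 3584.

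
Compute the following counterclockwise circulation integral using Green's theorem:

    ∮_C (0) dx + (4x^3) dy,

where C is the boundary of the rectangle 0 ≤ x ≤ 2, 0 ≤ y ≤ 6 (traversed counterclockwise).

Green's theorem converts the closed line integral into a double integral over the enclosed region D:

    ∮_C P dx + Q dy = ∬_D (∂Q/∂x - ∂P/∂y) dA.

Here P = 0, Q = 4x^3, so

    ∂Q/∂x = 12x^2,    ∂P/∂y = 0,
    ∂Q/∂x - ∂P/∂y = 12x^2.

D is the region 0 ≤ x ≤ 2, 0 ≤ y ≤ 6. Evaluating the double integral:

    ∬_D (12x^2) dA = ∫_0^{2} ∫_0^{6} (12x^2) dy dx.

Inner (y from 0 to 6): 72x^2.
Outer (x from 0 to 2): 192.

Therefore ∮_C P dx + Q dy = 192.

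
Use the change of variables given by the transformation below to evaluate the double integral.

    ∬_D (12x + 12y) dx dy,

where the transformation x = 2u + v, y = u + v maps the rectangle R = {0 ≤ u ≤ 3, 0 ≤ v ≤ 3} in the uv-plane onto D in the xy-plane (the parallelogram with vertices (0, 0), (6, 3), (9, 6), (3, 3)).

Compute the Jacobian determinant of (x, y) with respect to (u, v):

    ∂(x,y)/∂(u,v) = | 2  1 | = (2)(1) - (1)(1) = 1.
                   | 1  1 |

Its absolute value is |J| = 1 (the area scaling factor).

Substituting x = 2u + v, y = u + v into the integrand,

    12x + 12y → 36u + 24v,

so the integral becomes

    ∬_R (36u + 24v) · |J| du dv = ∫_0^3 ∫_0^3 (36u + 24v) dv du.

Inner (v): 108u + 108.
Outer (u): 810.

Therefore ∬_D (12x + 12y) dx dy = 810.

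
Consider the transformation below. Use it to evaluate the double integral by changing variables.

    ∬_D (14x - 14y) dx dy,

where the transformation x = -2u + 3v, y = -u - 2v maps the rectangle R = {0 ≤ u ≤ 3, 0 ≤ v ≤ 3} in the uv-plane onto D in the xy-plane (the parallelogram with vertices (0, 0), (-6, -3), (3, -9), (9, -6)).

Compute the Jacobian determinant of (x, y) with respect to (u, v):

    ∂(x,y)/∂(u,v) = | -2  3 | = (-2)(-2) - (3)(-1) = 7.
                   | -1  -2 |

Its absolute value is |J| = 7 (the area scaling factor).

Substituting x = -2u + 3v, y = -u - 2v into the integrand,

    14x - 14y → -14u + 70v,

so the integral becomes

    ∬_R (-14u + 70v) · |J| du dv = ∫_0^3 ∫_0^3 (-98u + 490v) dv du.

Inner (v): 2205 - 294u.
Outer (u): 5292.

Therefore ∬_D (14x - 14y) dx dy = 5292.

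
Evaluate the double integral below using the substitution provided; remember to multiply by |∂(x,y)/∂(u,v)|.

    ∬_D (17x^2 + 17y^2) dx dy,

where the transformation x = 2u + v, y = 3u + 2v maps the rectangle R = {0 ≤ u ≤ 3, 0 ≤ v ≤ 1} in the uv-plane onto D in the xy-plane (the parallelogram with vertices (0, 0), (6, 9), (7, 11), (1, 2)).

Compute the Jacobian determinant of (x, y) with respect to (u, v):

    ∂(x,y)/∂(u,v) = | 2  1 | = (2)(2) - (1)(3) = 1.
                   | 3  2 |

Its absolute value is |J| = 1 (the area scaling factor).

Substituting x = 2u + v, y = 3u + 2v into the integrand,

    17x^2 + 17y^2 → 221u^2 + 272u v + 85v^2,

so the integral becomes

    ∬_R (221u^2 + 272u v + 85v^2) · |J| du dv = ∫_0^3 ∫_0^1 (221u^2 + 272u v + 85v^2) dv du.

Inner (v): 221u^2 + 136u + 85/3.
Outer (u): 2686.

Therefore ∬_D (17x^2 + 17y^2) dx dy = 2686.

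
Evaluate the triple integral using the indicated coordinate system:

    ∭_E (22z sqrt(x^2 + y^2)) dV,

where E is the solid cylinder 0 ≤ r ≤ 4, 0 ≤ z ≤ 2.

In cylindrical coordinates, x = r cos(θ), y = r sin(θ), z = z, and dV = r dr dθ dz.

The integrand becomes 22r z, so

    ∭_E (22z sqrt(x^2 + y^2)) dV = ∫_{0}^{2π} ∫_{0}^{4} ∫_{0}^{2} (22r z) · r dz dr dθ.

Inner (z): 44r^2.
Middle (r from 0 to 4): 2816/3.
Outer (θ): 5632π/3.

Therefore the triple integral equals 5632π/3.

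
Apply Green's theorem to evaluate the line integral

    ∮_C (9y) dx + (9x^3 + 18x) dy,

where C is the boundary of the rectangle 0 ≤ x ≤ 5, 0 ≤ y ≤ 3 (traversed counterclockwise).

Green's theorem converts the closed line integral into a double integral over the enclosed region D:

    ∮_C P dx + Q dy = ∬_D (∂Q/∂x - ∂P/∂y) dA.

Here P = 9y, Q = 9x^3 + 18x, so

    ∂Q/∂x = 27x^2 + 18,    ∂P/∂y = 9,
    ∂Q/∂x - ∂P/∂y = 27x^2 + 9.

D is the region 0 ≤ x ≤ 5, 0 ≤ y ≤ 3. Evaluating the double integral:

    ∬_D (27x^2 + 9) dA = ∫_0^{5} ∫_0^{3} (27x^2 + 9) dy dx.

Inner (y from 0 to 3): 81x^2 + 27.
Outer (x from 0 to 5): 3510.

Therefore ∮_C P dx + Q dy = 3510.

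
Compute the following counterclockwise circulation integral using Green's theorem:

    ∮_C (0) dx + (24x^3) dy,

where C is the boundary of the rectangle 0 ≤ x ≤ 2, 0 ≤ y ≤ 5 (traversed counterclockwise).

Green's theorem converts the closed line integral into a double integral over the enclosed region D:

    ∮_C P dx + Q dy = ∬_D (∂Q/∂x - ∂P/∂y) dA.

Here P = 0, Q = 24x^3, so

    ∂Q/∂x = 72x^2,    ∂P/∂y = 0,
    ∂Q/∂x - ∂P/∂y = 72x^2.

D is the region 0 ≤ x ≤ 2, 0 ≤ y ≤ 5. Evaluating the double integral:

    ∬_D (72x^2) dA = ∫_0^{2} ∫_0^{5} (72x^2) dy dx.

Inner (y from 0 to 5): 360x^2.
Outer (x from 0 to 2): 960.

Therefore ∮_C P dx + Q dy = 960.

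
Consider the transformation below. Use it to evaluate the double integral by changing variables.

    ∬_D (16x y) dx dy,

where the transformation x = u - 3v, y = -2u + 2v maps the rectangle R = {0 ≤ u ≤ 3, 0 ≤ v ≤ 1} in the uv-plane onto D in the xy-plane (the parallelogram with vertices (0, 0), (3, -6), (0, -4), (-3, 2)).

Compute the Jacobian determinant of (x, y) with respect to (u, v):

    ∂(x,y)/∂(u,v) = | 1  -3 | = (1)(2) - (-3)(-2) = -4.
                   | -2  2 |

Its absolute value is |J| = 4 (the area scaling factor).

Substituting x = u - 3v, y = -2u + 2v into the integrand,

    16x y → -32u^2 + 128u v - 96v^2,

so the integral becomes

    ∬_R (-32u^2 + 128u v - 96v^2) · |J| du dv = ∫_0^3 ∫_0^1 (-128u^2 + 512u v - 384v^2) dv du.

Inner (v): -128u^2 + 256u - 128.
Outer (u): -384.

Therefore ∬_D (16x y) dx dy = -384.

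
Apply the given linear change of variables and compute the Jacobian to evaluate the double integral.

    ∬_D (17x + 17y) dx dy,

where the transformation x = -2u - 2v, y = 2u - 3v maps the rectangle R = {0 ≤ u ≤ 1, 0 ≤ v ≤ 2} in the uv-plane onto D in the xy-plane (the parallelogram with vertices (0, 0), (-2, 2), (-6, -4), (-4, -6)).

Compute the Jacobian determinant of (x, y) with respect to (u, v):

    ∂(x,y)/∂(u,v) = | -2  -2 | = (-2)(-3) - (-2)(2) = 10.
                   | 2  -3 |

Its absolute value is |J| = 10 (the area scaling factor).

Substituting x = -2u - 2v, y = 2u - 3v into the integrand,

    17x + 17y → -85v,

so the integral becomes

    ∬_R (-85v) · |J| du dv = ∫_0^1 ∫_0^2 (-850v) dv du.

Inner (v): -1700.
Outer (u): -1700.

Therefore ∬_D (17x + 17y) dx dy = -1700.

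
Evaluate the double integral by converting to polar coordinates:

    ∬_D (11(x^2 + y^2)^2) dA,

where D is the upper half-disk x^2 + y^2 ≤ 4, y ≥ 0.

The region D is 0 ≤ r ≤ 2, 0 ≤ θ ≤ π in polar coordinates, where x = r cos(θ), y = r sin(θ), and dA = r dr dθ.

Under the substitution, the integrand becomes 11r^4, so

    ∬_D (11(x^2 + y^2)^2) dA = ∫_{0}^{π} ∫_{0}^{2} (11r^4) · r dr dθ.

Inner integral (in r): ∫_{0}^{2} (11r^4) · r dr = 352/3.

Outer integral (in θ): ∫_{0}^{π} (352/3) dθ = 352π/3.

Therefore ∬_D (11(x^2 + y^2)^2) dA = 352π/3.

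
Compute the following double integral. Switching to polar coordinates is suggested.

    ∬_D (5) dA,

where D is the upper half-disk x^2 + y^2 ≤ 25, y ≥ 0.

The region D is 0 ≤ r ≤ 5, 0 ≤ θ ≤ π in polar coordinates, where x = r cos(θ), y = r sin(θ), and dA = r dr dθ.

Under the substitution, the integrand becomes 5, so

    ∬_D (5) dA = ∫_{0}^{π} ∫_{0}^{5} (5) · r dr dθ.

Inner integral (in r): ∫_{0}^{5} (5) · r dr = 125/2.

Outer integral (in θ): ∫_{0}^{π} (125/2) dθ = 125π/2.

Therefore ∬_D (5) dA = 125π/2.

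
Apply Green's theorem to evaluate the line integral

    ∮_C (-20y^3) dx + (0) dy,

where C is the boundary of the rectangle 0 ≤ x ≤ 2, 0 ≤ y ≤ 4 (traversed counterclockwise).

Green's theorem converts the closed line integral into a double integral over the enclosed region D:

    ∮_C P dx + Q dy = ∬_D (∂Q/∂x - ∂P/∂y) dA.

Here P = -20y^3, Q = 0, so

    ∂Q/∂x = 0,    ∂P/∂y = -60y^2,
    ∂Q/∂x - ∂P/∂y = 60y^2.

D is the region 0 ≤ x ≤ 2, 0 ≤ y ≤ 4. Evaluating the double integral:

    ∬_D (60y^2) dA = ∫_0^{2} ∫_0^{4} (60y^2) dy dx.

Inner (y from 0 to 4): 1280.
Outer (x from 0 to 2): 2560.

Therefore ∮_C P dx + Q dy = 2560.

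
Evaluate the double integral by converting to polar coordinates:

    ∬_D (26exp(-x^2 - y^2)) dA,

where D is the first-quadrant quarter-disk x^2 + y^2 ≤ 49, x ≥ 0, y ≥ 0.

The region D is 0 ≤ r ≤ 7, 0 ≤ θ ≤ π/2 in polar coordinates, where x = r cos(θ), y = r sin(θ), and dA = r dr dθ.

Under the substitution, the integrand becomes 26exp(-r^2), so

    ∬_D (26exp(-x^2 - y^2)) dA = ∫_{0}^{π/2} ∫_{0}^{7} (26exp(-r^2)) · r dr dθ.

Inner integral (in r): ∫_{0}^{7} (26exp(-r^2)) · r dr = 13 - 13exp(-49).

Outer integral (in θ): ∫_{0}^{π/2} (13 - 13exp(-49)) dθ = -13π (1 - exp(49))exp(-49)/2.

Therefore ∬_D (26exp(-x^2 - y^2)) dA = -13π (1 - exp(49))exp(-49)/2.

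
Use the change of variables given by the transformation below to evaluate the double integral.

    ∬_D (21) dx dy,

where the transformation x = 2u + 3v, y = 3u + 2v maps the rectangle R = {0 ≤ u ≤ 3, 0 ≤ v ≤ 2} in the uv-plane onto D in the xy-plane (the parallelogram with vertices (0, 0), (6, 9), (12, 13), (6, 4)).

Compute the Jacobian determinant of (x, y) with respect to (u, v):

    ∂(x,y)/∂(u,v) = | 2  3 | = (2)(2) - (3)(3) = -5.
                   | 3  2 |

Its absolute value is |J| = 5 (the area scaling factor).

Substituting x = 2u + 3v, y = 3u + 2v into the integrand,

    21 → 21,

so the integral becomes

    ∬_R (21) · |J| du dv = ∫_0^3 ∫_0^2 (105) dv du.

Inner (v): 210.
Outer (u): 630.

Therefore ∬_D (21) dx dy = 630.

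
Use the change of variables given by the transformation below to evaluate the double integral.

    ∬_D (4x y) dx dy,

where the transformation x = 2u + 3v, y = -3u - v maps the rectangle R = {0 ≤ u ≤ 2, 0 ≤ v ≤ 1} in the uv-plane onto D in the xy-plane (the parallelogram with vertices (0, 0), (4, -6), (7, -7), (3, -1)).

Compute the Jacobian determinant of (x, y) with respect to (u, v):

    ∂(x,y)/∂(u,v) = | 2  3 | = (2)(-1) - (3)(-3) = 7.
                   | -3  -1 |

Its absolute value is |J| = 7 (the area scaling factor).

Substituting x = 2u + 3v, y = -3u - v into the integrand,

    4x y → -24u^2 - 44u v - 12v^2,

so the integral becomes

    ∬_R (-24u^2 - 44u v - 12v^2) · |J| du dv = ∫_0^2 ∫_0^1 (-168u^2 - 308u v - 84v^2) dv du.

Inner (v): -168u^2 - 154u - 28.
Outer (u): -812.

Therefore ∬_D (4x y) dx dy = -812.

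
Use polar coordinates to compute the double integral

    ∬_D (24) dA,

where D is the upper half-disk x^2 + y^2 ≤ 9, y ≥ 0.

The region D is 0 ≤ r ≤ 3, 0 ≤ θ ≤ π in polar coordinates, where x = r cos(θ), y = r sin(θ), and dA = r dr dθ.

Under the substitution, the integrand becomes 24, so

    ∬_D (24) dA = ∫_{0}^{π} ∫_{0}^{3} (24) · r dr dθ.

Inner integral (in r): ∫_{0}^{3} (24) · r dr = 108.

Outer integral (in θ): ∫_{0}^{π} (108) dθ = 108π.

Therefore ∬_D (24) dA = 108π.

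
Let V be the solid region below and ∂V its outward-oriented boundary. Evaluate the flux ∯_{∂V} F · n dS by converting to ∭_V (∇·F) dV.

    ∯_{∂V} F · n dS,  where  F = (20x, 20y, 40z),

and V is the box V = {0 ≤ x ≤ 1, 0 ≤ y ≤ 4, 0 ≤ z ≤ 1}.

By the divergence theorem,

    ∯_{∂V} F · n dS = ∭_V (∇ · F) dV.

Compute the divergence:
    ∇ · F = ∂F_x/∂x + ∂F_y/∂y + ∂F_z/∂z = 20 + 20 + 40 = 80.

V is a rectangular box, so dV = dx dy dz with 0 ≤ x ≤ 1, 0 ≤ y ≤ 4, 0 ≤ z ≤ 1.

Integrate (80) over V as an iterated integral:

    ∭_V (∇·F) dV = ∫_0^{1} ∫_0^{4} ∫_0^{1} (80) dz dy dx.

Inner (z from 0 to 1): 80.
Middle (y from 0 to 4): 320.
Outer (x from 0 to 1): 320.

Therefore ∯_{∂V} F · n dS = 320.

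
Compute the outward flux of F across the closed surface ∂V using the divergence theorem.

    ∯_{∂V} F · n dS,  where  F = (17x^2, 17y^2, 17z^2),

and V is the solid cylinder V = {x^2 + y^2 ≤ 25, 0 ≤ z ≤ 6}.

By the divergence theorem,

    ∯_{∂V} F · n dS = ∭_V (∇ · F) dV.

Compute the divergence:
    ∇ · F = ∂F_x/∂x + ∂F_y/∂y + ∂F_z/∂z = 34x + 34y + 34z.

In cylindrical coordinates, x = r cos(θ), y = r sin(θ), z = z, dV = r dr dθ dz, with 0 ≤ r ≤ 5, 0 ≤ θ ≤ 2π, 0 ≤ z ≤ 6.

The integrand, after substitution and multiplying by the volume element, becomes (34sqrt(2)r sin(θ + π/4) + 34z) · r, so

    ∭_V (∇·F) dV = ∫_0^{2π} ∫_0^{5} ∫_0^{6} (34sqrt(2)r sin(θ + π/4) + 34z) · r dz dr dθ.

Inner (z from 0 to 6): 204r (sqrt(2)r sin(θ + π/4) + 3).
Middle (r from 0 to 5): 8500sqrt(2)sin(θ + π/4) + 7650.
Outer (θ from 0 to 2π): 15300π.

Therefore ∯_{∂V} F · n dS = 15300π.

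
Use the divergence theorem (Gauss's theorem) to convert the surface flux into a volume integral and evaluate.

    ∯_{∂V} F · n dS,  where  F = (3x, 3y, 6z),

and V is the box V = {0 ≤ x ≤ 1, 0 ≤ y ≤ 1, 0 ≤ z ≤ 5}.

By the divergence theorem,

    ∯_{∂V} F · n dS = ∭_V (∇ · F) dV.

Compute the divergence:
    ∇ · F = ∂F_x/∂x + ∂F_y/∂y + ∂F_z/∂z = 3 + 3 + 6 = 12.

V is a rectangular box, so dV = dx dy dz with 0 ≤ x ≤ 1, 0 ≤ y ≤ 1, 0 ≤ z ≤ 5.

Integrate (12) over V as an iterated integral:

    ∭_V (∇·F) dV = ∫_0^{1} ∫_0^{1} ∫_0^{5} (12) dz dy dx.

Inner (z from 0 to 5): 60.
Middle (y from 0 to 1): 60.
Outer (x from 0 to 1): 60.

Therefore ∯_{∂V} F · n dS = 60.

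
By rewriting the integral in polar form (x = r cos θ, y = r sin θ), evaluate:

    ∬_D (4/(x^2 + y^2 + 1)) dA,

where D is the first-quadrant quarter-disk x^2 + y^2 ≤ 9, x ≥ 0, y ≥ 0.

The region D is 0 ≤ r ≤ 3, 0 ≤ θ ≤ π/2 in polar coordinates, where x = r cos(θ), y = r sin(θ), and dA = r dr dθ.

Under the substitution, the integrand becomes 4/(r^2 + 1), so

    ∬_D (4/(x^2 + y^2 + 1)) dA = ∫_{0}^{π/2} ∫_{0}^{3} (4/(r^2 + 1)) · r dr dθ.

Inner integral (in r): ∫_{0}^{3} (4/(r^2 + 1)) · r dr = log(100).

Outer integral (in θ): ∫_{0}^{π/2} (log(100)) dθ = π log(10).

Therefore ∬_D (4/(x^2 + y^2 + 1)) dA = π log(10).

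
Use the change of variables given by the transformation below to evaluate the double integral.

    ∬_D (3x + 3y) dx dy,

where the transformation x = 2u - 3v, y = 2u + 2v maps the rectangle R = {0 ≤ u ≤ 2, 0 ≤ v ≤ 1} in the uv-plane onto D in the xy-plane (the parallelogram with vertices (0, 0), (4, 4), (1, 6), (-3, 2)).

Compute the Jacobian determinant of (x, y) with respect to (u, v):

    ∂(x,y)/∂(u,v) = | 2  -3 | = (2)(2) - (-3)(2) = 10.
                   | 2  2 |

Its absolute value is |J| = 10 (the area scaling factor).

Substituting x = 2u - 3v, y = 2u + 2v into the integrand,

    3x + 3y → 12u - 3v,

so the integral becomes

    ∬_R (12u - 3v) · |J| du dv = ∫_0^2 ∫_0^1 (120u - 30v) dv du.

Inner (v): 120u - 15.
Outer (u): 210.

Therefore ∬_D (3x + 3y) dx dy = 210.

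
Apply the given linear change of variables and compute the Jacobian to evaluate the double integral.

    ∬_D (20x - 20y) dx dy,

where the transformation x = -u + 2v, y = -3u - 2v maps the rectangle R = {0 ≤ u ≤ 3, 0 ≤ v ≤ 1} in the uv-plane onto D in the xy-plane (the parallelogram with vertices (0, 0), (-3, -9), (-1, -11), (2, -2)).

Compute the Jacobian determinant of (x, y) with respect to (u, v):

    ∂(x,y)/∂(u,v) = | -1  2 | = (-1)(-2) - (2)(-3) = 8.
                   | -3  -2 |

Its absolute value is |J| = 8 (the area scaling factor).

Substituting x = -u + 2v, y = -3u - 2v into the integrand,

    20x - 20y → 40u + 80v,

so the integral becomes

    ∬_R (40u + 80v) · |J| du dv = ∫_0^3 ∫_0^1 (320u + 640v) dv du.

Inner (v): 320u + 320.
Outer (u): 2400.

Therefore ∬_D (20x - 20y) dx dy = 2400.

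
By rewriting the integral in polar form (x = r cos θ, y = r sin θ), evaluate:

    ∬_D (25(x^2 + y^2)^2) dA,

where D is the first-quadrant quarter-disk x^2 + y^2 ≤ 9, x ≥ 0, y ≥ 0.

The region D is 0 ≤ r ≤ 3, 0 ≤ θ ≤ π/2 in polar coordinates, where x = r cos(θ), y = r sin(θ), and dA = r dr dθ.

Under the substitution, the integrand becomes 25r^4, so

    ∬_D (25(x^2 + y^2)^2) dA = ∫_{0}^{π/2} ∫_{0}^{3} (25r^4) · r dr dθ.

Inner integral (in r): ∫_{0}^{3} (25r^4) · r dr = 6075/2.

Outer integral (in θ): ∫_{0}^{π/2} (6075/2) dθ = 6075π/4.

Therefore ∬_D (25(x^2 + y^2)^2) dA = 6075π/4.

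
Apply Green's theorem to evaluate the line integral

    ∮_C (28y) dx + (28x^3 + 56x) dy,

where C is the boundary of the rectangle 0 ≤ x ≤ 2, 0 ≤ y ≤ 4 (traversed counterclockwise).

Green's theorem converts the closed line integral into a double integral over the enclosed region D:

    ∮_C P dx + Q dy = ∬_D (∂Q/∂x - ∂P/∂y) dA.

Here P = 28y, Q = 28x^3 + 56x, so

    ∂Q/∂x = 84x^2 + 56,    ∂P/∂y = 28,
    ∂Q/∂x - ∂P/∂y = 84x^2 + 28.

D is the region 0 ≤ x ≤ 2, 0 ≤ y ≤ 4. Evaluating the double integral:

    ∬_D (84x^2 + 28) dA = ∫_0^{2} ∫_0^{4} (84x^2 + 28) dy dx.

Inner (y from 0 to 4): 336x^2 + 112.
Outer (x from 0 to 2): 1120.

Therefore ∮_C P dx + Q dy = 1120.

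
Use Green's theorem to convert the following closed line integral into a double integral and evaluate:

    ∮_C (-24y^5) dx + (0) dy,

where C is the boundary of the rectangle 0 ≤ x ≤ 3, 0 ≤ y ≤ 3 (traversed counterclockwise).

Green's theorem converts the closed line integral into a double integral over the enclosed region D:

    ∮_C P dx + Q dy = ∬_D (∂Q/∂x - ∂P/∂y) dA.

Here P = -24y^5, Q = 0, so

    ∂Q/∂x = 0,    ∂P/∂y = -120y^4,
    ∂Q/∂x - ∂P/∂y = 120y^4.

D is the region 0 ≤ x ≤ 3, 0 ≤ y ≤ 3. Evaluating the double integral:

    ∬_D (120y^4) dA = ∫_0^{3} ∫_0^{3} (120y^4) dy dx.

Inner (y from 0 to 3): 5832.
Outer (x from 0 to 3): 17496.

Therefore ∮_C P dx + Q dy = 17496.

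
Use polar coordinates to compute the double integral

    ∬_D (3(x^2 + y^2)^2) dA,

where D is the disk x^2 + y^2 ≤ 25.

The region D is 0 ≤ r ≤ 5, 0 ≤ θ ≤ 2π in polar coordinates, where x = r cos(θ), y = r sin(θ), and dA = r dr dθ.

Under the substitution, the integrand becomes 3r^4, so

    ∬_D (3(x^2 + y^2)^2) dA = ∫_{0}^{2π} ∫_{0}^{5} (3r^4) · r dr dθ.

Inner integral (in r): ∫_{0}^{5} (3r^4) · r dr = 15625/2.

Outer integral (in θ): ∫_{0}^{2π} (15625/2) dθ = 15625π.

Therefore ∬_D (3(x^2 + y^2)^2) dA = 15625π.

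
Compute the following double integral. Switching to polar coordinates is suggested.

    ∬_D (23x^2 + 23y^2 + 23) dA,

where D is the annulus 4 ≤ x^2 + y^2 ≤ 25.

The region D is 2 ≤ r ≤ 5, 0 ≤ θ ≤ 2π in polar coordinates, where x = r cos(θ), y = r sin(θ), and dA = r dr dθ.

Under the substitution, the integrand becomes 23r^2 + 23, so

    ∬_D (23x^2 + 23y^2 + 23) dA = ∫_{0}^{2π} ∫_{2}^{5} (23r^2 + 23) · r dr dθ.

Inner integral (in r): ∫_{2}^{5} (23r^2 + 23) · r dr = 14973/4.

Outer integral (in θ): ∫_{0}^{2π} (14973/4) dθ = 14973π/2.

Therefore ∬_D (23x^2 + 23y^2 + 23) dA = 14973π/2.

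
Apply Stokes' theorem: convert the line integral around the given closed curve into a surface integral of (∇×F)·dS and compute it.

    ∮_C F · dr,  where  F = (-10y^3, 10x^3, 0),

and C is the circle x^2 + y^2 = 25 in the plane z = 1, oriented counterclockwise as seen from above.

Let S be the flat disk x^2 + y^2 ≤ 25 in the plane z = 1, with upward unit normal n̂ = ẑ. By Stokes' theorem,

    ∮_C F · dr = ∬_S (∇ × F) · n̂ dS = ∬_D (curl F)_z dA,

where D is the disk x^2 + y^2 ≤ 25.

Compute the curl of F = (-10y^3, 10x^3, 0):
    (∇ × F)_x = ∂F_z/∂y - ∂F_y/∂z = 0,
    (∇ × F)_y = ∂F_x/∂z - ∂F_z/∂x = 0,
    (∇ × F)_z = ∂F_y/∂x - ∂F_x/∂y = 30x^2 + 30y^2.

On z = 1, (curl F)_z = 30x^2 + 30y^2.

Convert to polar (x = r cos θ, y = r sin θ, dA = r dr dθ); the integrand becomes 30r^2, so

    ∬_D (curl F)_z dA = ∫_0^{2π} ∫_0^{5} (30r^2) · r dr dθ.

Inner (r from 0 to 5): 9375/2.
Outer (θ from 0 to 2π): 9375π.

Therefore ∮_C F · dr = 9375π.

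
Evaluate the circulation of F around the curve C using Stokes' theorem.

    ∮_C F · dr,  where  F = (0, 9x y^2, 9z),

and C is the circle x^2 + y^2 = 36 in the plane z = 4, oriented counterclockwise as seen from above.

Let S be the flat disk x^2 + y^2 ≤ 36 in the plane z = 4, with upward unit normal n̂ = ẑ. By Stokes' theorem,

    ∮_C F · dr = ∬_S (∇ × F) · n̂ dS = ∬_D (curl F)_z dA,

where D is the disk x^2 + y^2 ≤ 36.

Compute the curl of F = (0, 9x y^2, 9z):
    (∇ × F)_x = ∂F_z/∂y - ∂F_y/∂z = 0,
    (∇ × F)_y = ∂F_x/∂z - ∂F_z/∂x = 0,
    (∇ × F)_z = ∂F_y/∂x - ∂F_x/∂y = 9y^2.

On z = 4, (curl F)_z = 9y^2.

Convert to polar (x = r cos θ, y = r sin θ, dA = r dr dθ); the integrand becomes 9r^2sin(θ)^2, so

    ∬_D (curl F)_z dA = ∫_0^{2π} ∫_0^{6} (9r^2sin(θ)^2) · r dr dθ.

Inner (r from 0 to 6): 2916sin(θ)^2.
Outer (θ from 0 to 2π): 2916π.

Therefore ∮_C F · dr = 2916π.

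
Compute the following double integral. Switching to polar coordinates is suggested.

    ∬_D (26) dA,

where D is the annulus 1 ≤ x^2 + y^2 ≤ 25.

The region D is 1 ≤ r ≤ 5, 0 ≤ θ ≤ 2π in polar coordinates, where x = r cos(θ), y = r sin(θ), and dA = r dr dθ.

Under the substitution, the integrand becomes 26, so

    ∬_D (26) dA = ∫_{0}^{2π} ∫_{1}^{5} (26) · r dr dθ.

Inner integral (in r): ∫_{1}^{5} (26) · r dr = 312.

Outer integral (in θ): ∫_{0}^{2π} (312) dθ = 624π.

Therefore ∬_D (26) dA = 624π.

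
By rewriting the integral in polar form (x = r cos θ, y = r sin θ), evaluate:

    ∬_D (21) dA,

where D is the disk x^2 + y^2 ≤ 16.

The region D is 0 ≤ r ≤ 4, 0 ≤ θ ≤ 2π in polar coordinates, where x = r cos(θ), y = r sin(θ), and dA = r dr dθ.

Under the substitution, the integrand becomes 21, so

    ∬_D (21) dA = ∫_{0}^{2π} ∫_{0}^{4} (21) · r dr dθ.

Inner integral (in r): ∫_{0}^{4} (21) · r dr = 168.

Outer integral (in θ): ∫_{0}^{2π} (168) dθ = 336π.

Therefore ∬_D (21) dA = 336π.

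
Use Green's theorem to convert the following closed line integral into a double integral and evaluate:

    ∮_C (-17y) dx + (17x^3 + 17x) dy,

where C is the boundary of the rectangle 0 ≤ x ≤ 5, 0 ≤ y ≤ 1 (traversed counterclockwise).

Green's theorem converts the closed line integral into a double integral over the enclosed region D:

    ∮_C P dx + Q dy = ∬_D (∂Q/∂x - ∂P/∂y) dA.

Here P = -17y, Q = 17x^3 + 17x, so

    ∂Q/∂x = 51x^2 + 17,    ∂P/∂y = -17,
    ∂Q/∂x - ∂P/∂y = 51x^2 + 34.

D is the region 0 ≤ x ≤ 5, 0 ≤ y ≤ 1. Evaluating the double integral:

    ∬_D (51x^2 + 34) dA = ∫_0^{5} ∫_0^{1} (51x^2 + 34) dy dx.

Inner (y from 0 to 1): 51x^2 + 34.
Outer (x from 0 to 5): 2295.

Therefore ∮_C P dx + Q dy = 2295.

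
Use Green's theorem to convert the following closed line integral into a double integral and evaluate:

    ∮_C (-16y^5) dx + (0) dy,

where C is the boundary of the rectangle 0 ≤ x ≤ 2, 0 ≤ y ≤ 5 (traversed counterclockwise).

Green's theorem converts the closed line integral into a double integral over the enclosed region D:

    ∮_C P dx + Q dy = ∬_D (∂Q/∂x - ∂P/∂y) dA.

Here P = -16y^5, Q = 0, so

    ∂Q/∂x = 0,    ∂P/∂y = -80y^4,
    ∂Q/∂x - ∂P/∂y = 80y^4.

D is the region 0 ≤ x ≤ 2, 0 ≤ y ≤ 5. Evaluating the double integral:

    ∬_D (80y^4) dA = ∫_0^{2} ∫_0^{5} (80y^4) dy dx.

Inner (y from 0 to 5): 50000.
Outer (x from 0 to 2): 100000.

Therefore ∮_C P dx + Q dy = 100000.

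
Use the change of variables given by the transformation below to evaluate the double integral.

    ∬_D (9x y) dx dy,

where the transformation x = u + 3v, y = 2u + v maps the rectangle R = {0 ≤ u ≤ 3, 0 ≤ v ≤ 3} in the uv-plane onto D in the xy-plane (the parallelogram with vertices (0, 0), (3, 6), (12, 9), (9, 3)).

Compute the Jacobian determinant of (x, y) with respect to (u, v):

    ∂(x,y)/∂(u,v) = | 1  3 | = (1)(1) - (3)(2) = -5.
                   | 2  1 |

Its absolute value is |J| = 5 (the area scaling factor).

Substituting x = u + 3v, y = 2u + v into the integrand,

    9x y → 18u^2 + 63u v + 27v^2,

so the integral becomes

    ∬_R (18u^2 + 63u v + 27v^2) · |J| du dv = ∫_0^3 ∫_0^3 (90u^2 + 315u v + 135v^2) dv du.

Inner (v): 270u^2 + 2835u/2 + 1215.
Outer (u): 49815/4.

Therefore ∬_D (9x y) dx dy = 49815/4.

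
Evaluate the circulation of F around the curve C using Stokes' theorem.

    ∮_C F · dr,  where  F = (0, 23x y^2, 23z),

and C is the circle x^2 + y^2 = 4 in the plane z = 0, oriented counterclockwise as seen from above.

Let S be the flat disk x^2 + y^2 ≤ 4 in the plane z = 0, with upward unit normal n̂ = ẑ. By Stokes' theorem,

    ∮_C F · dr = ∬_S (∇ × F) · n̂ dS = ∬_D (curl F)_z dA,

where D is the disk x^2 + y^2 ≤ 4.

Compute the curl of F = (0, 23x y^2, 23z):
    (∇ × F)_x = ∂F_z/∂y - ∂F_y/∂z = 0,
    (∇ × F)_y = ∂F_x/∂z - ∂F_z/∂x = 0,
    (∇ × F)_z = ∂F_y/∂x - ∂F_x/∂y = 23y^2.

On z = 0, (curl F)_z = 23y^2.

Convert to polar (x = r cos θ, y = r sin θ, dA = r dr dθ); the integrand becomes 23r^2sin(θ)^2, so

    ∬_D (curl F)_z dA = ∫_0^{2π} ∫_0^{2} (23r^2sin(θ)^2) · r dr dθ.

Inner (r from 0 to 2): 92sin(θ)^2.
Outer (θ from 0 to 2π): 92π.

Therefore ∮_C F · dr = 92π.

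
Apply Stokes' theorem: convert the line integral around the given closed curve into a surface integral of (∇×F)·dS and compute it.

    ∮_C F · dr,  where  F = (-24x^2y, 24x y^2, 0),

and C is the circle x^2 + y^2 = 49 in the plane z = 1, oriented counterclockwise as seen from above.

Let S be the flat disk x^2 + y^2 ≤ 49 in the plane z = 1, with upward unit normal n̂ = ẑ. By Stokes' theorem,

    ∮_C F · dr = ∬_S (∇ × F) · n̂ dS = ∬_D (curl F)_z dA,

where D is the disk x^2 + y^2 ≤ 49.

Compute the curl of F = (-24x^2y, 24x y^2, 0):
    (∇ × F)_x = ∂F_z/∂y - ∂F_y/∂z = 0,
    (∇ × F)_y = ∂F_x/∂z - ∂F_z/∂x = 0,
    (∇ × F)_z = ∂F_y/∂x - ∂F_x/∂y = 24x^2 + 24y^2.

On z = 1, (curl F)_z = 24x^2 + 24y^2.

Convert to polar (x = r cos θ, y = r sin θ, dA = r dr dθ); the integrand becomes 24r^2, so

    ∬_D (curl F)_z dA = ∫_0^{2π} ∫_0^{7} (24r^2) · r dr dθ.

Inner (r from 0 to 7): 14406.
Outer (θ from 0 to 2π): 28812π.

Therefore ∮_C F · dr = 28812π.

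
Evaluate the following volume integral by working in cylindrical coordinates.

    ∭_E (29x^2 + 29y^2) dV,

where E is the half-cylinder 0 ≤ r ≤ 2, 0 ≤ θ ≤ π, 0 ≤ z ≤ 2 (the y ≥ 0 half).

In cylindrical coordinates, x = r cos(θ), y = r sin(θ), z = z, and dV = r dr dθ dz.

The integrand becomes 29r^2, so

    ∭_E (29x^2 + 29y^2) dV = ∫_{0}^{π} ∫_{0}^{2} ∫_{0}^{2} (29r^2) · r dz dr dθ.

Inner (z): 58r^3.
Middle (r from 0 to 2): 232.
Outer (θ): 232π.

Therefore the triple integral equals 232π.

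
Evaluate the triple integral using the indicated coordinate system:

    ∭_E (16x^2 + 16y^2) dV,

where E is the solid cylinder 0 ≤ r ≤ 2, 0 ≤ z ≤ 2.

In cylindrical coordinates, x = r cos(θ), y = r sin(θ), z = z, and dV = r dr dθ dz.

The integrand becomes 16r^2, so

    ∭_E (16x^2 + 16y^2) dV = ∫_{0}^{2π} ∫_{0}^{2} ∫_{0}^{2} (16r^2) · r dz dr dθ.

Inner (z): 32r^3.
Middle (r from 0 to 2): 128.
Outer (θ): 256π.

Therefore the triple integral equals 256π.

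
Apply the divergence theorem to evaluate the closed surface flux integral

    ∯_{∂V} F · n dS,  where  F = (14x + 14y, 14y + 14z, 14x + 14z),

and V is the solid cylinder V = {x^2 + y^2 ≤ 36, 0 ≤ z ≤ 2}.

By the divergence theorem,

    ∯_{∂V} F · n dS = ∭_V (∇ · F) dV.

Compute the divergence:
    ∇ · F = ∂F_x/∂x + ∂F_y/∂y + ∂F_z/∂z = 14 + 14 + 14 = 42.

In cylindrical coordinates, x = r cos(θ), y = r sin(θ), z = z, dV = r dr dθ dz, with 0 ≤ r ≤ 6, 0 ≤ θ ≤ 2π, 0 ≤ z ≤ 2.

The integrand, after substitution and multiplying by the volume element, becomes (42) · r, so

    ∭_V (∇·F) dV = ∫_0^{2π} ∫_0^{6} ∫_0^{2} (42) · r dz dr dθ.

Inner (z from 0 to 2): 84r.
Middle (r from 0 to 6): 1512.
Outer (θ from 0 to 2π): 3024π.

Therefore ∯_{∂V} F · n dS = 3024π.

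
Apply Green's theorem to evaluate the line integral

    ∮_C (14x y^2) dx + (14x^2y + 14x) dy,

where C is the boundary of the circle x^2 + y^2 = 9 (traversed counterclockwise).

Green's theorem converts the closed line integral into a double integral over the enclosed region D:

    ∮_C P dx + Q dy = ∬_D (∂Q/∂x - ∂P/∂y) dA.

Here P = 14x y^2, Q = 14x^2y + 14x, so

    ∂Q/∂x = 28x y + 14,    ∂P/∂y = 28x y,
    ∂Q/∂x - ∂P/∂y = 14.

D is the region x^2 + y^2 ≤ 9. Evaluating the double integral:

In polar coordinates (x = r cos θ, y = r sin θ, dA = r dr dθ) the integrand becomes 14, so

    ∬_D (14) dA = ∫_0^{2π} ∫_0^{3} (14) · r dr dθ.

Inner (r from 0 to 3): 63.
Outer (θ from 0 to 2π): 126π.

Therefore ∮_C P dx + Q dy = 126π.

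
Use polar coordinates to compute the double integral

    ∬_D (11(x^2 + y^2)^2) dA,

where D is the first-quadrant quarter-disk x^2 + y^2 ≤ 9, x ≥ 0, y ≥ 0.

The region D is 0 ≤ r ≤ 3, 0 ≤ θ ≤ π/2 in polar coordinates, where x = r cos(θ), y = r sin(θ), and dA = r dr dθ.

Under the substitution, the integrand becomes 11r^4, so

    ∬_D (11(x^2 + y^2)^2) dA = ∫_{0}^{π/2} ∫_{0}^{3} (11r^4) · r dr dθ.

Inner integral (in r): ∫_{0}^{3} (11r^4) · r dr = 2673/2.

Outer integral (in θ): ∫_{0}^{π/2} (2673/2) dθ = 2673π/4.

Therefore ∬_D (11(x^2 + y^2)^2) dA = 2673π/4.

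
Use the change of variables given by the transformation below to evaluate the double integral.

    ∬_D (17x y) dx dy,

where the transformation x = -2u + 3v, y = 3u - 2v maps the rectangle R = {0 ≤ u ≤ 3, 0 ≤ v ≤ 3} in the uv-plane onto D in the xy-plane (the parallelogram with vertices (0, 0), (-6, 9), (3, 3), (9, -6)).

Compute the Jacobian determinant of (x, y) with respect to (u, v):

    ∂(x,y)/∂(u,v) = | -2  3 | = (-2)(-2) - (3)(3) = -5.
                   | 3  -2 |

Its absolute value is |J| = 5 (the area scaling factor).

Substituting x = -2u + 3v, y = 3u - 2v into the integrand,

    17x y → -102u^2 + 221u v - 102v^2,

so the integral becomes

    ∬_R (-102u^2 + 221u v - 102v^2) · |J| du dv = ∫_0^3 ∫_0^3 (-510u^2 + 1105u v - 510v^2) dv du.

Inner (v): -1530u^2 + 9945u/2 - 4590.
Outer (u): -20655/4.

Therefore ∬_D (17x y) dx dy = -20655/4.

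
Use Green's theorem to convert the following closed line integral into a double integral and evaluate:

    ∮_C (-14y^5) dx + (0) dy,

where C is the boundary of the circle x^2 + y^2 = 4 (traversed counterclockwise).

Green's theorem converts the closed line integral into a double integral over the enclosed region D:

    ∮_C P dx + Q dy = ∬_D (∂Q/∂x - ∂P/∂y) dA.

Here P = -14y^5, Q = 0, so

    ∂Q/∂x = 0,    ∂P/∂y = -70y^4,
    ∂Q/∂x - ∂P/∂y = 70y^4.

D is the region x^2 + y^2 ≤ 4. Evaluating the double integral:

In polar coordinates (x = r cos θ, y = r sin θ, dA = r dr dθ) the integrand becomes 70r^4sin(θ)^4, so

    ∬_D (70y^4) dA = ∫_0^{2π} ∫_0^{2} (70r^4sin(θ)^4) · r dr dθ.

Inner (r from 0 to 2): 2240sin(θ)^4/3.
Outer (θ from 0 to 2π): 560π.

Therefore ∮_C P dx + Q dy = 560π.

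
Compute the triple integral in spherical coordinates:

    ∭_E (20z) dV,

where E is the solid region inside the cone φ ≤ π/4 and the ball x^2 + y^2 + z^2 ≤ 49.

In spherical coordinates, x = ρ sin(φ) cos(θ), y = ρ sin(φ) sin(θ), z = ρ cos(φ), and dV = ρ^2 sin(φ) dρ dφ dθ.

The integrand becomes 20ρ cos(φ), so

    ∭_E (20z) dV = ∫_{0}^{2π} ∫_{0}^{π/4} ∫_{0}^{7} (20ρ cos(φ)) · ρ^2 sin(φ) dρ dφ dθ.

Inner (ρ): 12005sin(2φ)/2.
Middle (φ): 12005/4.
Outer (θ): 12005π/2.

Therefore the triple integral equals 12005π/2.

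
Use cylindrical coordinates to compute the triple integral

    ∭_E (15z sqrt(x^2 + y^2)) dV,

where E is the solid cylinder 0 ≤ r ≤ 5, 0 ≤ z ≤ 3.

In cylindrical coordinates, x = r cos(θ), y = r sin(θ), z = z, and dV = r dr dθ dz.

The integrand becomes 15r z, so

    ∭_E (15z sqrt(x^2 + y^2)) dV = ∫_{0}^{2π} ∫_{0}^{5} ∫_{0}^{3} (15r z) · r dz dr dθ.

Inner (z): 135r^2/2.
Middle (r from 0 to 5): 5625/2.
Outer (θ): 5625π.

Therefore the triple integral equals 5625π.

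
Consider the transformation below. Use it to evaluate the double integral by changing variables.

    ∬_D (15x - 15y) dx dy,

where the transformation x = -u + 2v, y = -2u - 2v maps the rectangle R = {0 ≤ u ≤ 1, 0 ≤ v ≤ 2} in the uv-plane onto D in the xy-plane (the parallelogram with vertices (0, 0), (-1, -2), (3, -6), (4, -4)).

Compute the Jacobian determinant of (x, y) with respect to (u, v):

    ∂(x,y)/∂(u,v) = | -1  2 | = (-1)(-2) - (2)(-2) = 6.
                   | -2  -2 |

Its absolute value is |J| = 6 (the area scaling factor).

Substituting x = -u + 2v, y = -2u - 2v into the integrand,

    15x - 15y → 15u + 60v,

so the integral becomes

    ∬_R (15u + 60v) · |J| du dv = ∫_0^1 ∫_0^2 (90u + 360v) dv du.

Inner (v): 180u + 720.
Outer (u): 810.

Therefore ∬_D (15x - 15y) dx dy = 810.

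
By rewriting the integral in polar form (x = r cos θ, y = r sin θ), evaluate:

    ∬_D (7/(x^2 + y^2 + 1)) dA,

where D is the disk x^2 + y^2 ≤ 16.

The region D is 0 ≤ r ≤ 4, 0 ≤ θ ≤ 2π in polar coordinates, where x = r cos(θ), y = r sin(θ), and dA = r dr dθ.

Under the substitution, the integrand becomes 7/(r^2 + 1), so

    ∬_D (7/(x^2 + y^2 + 1)) dA = ∫_{0}^{2π} ∫_{0}^{4} (7/(r^2 + 1)) · r dr dθ.

Inner integral (in r): ∫_{0}^{4} (7/(r^2 + 1)) · r dr = 7log(17)/2.

Outer integral (in θ): ∫_{0}^{2π} (7log(17)/2) dθ = 7π log(17).

Therefore ∬_D (7/(x^2 + y^2 + 1)) dA = 7π log(17).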